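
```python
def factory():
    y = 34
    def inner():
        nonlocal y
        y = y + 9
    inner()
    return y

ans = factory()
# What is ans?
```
43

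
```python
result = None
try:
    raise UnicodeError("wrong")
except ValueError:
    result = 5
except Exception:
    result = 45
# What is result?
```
5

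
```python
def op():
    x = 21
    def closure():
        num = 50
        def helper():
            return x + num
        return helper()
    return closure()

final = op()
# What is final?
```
71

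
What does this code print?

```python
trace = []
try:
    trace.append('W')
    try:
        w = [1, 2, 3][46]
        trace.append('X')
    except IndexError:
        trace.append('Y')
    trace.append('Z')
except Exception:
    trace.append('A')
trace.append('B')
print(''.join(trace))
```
WYZB

Inner exception caught by inner handler, outer continues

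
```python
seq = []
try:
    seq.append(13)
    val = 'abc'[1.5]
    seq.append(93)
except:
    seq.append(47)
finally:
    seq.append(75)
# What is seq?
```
[13, 47, 75]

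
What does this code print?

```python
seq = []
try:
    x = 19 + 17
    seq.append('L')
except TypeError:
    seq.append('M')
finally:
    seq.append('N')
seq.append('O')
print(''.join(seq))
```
LNO

finally runs after normal execution too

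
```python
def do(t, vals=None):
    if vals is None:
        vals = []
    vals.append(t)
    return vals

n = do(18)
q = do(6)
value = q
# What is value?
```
[6]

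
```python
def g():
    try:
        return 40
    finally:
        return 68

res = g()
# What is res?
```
68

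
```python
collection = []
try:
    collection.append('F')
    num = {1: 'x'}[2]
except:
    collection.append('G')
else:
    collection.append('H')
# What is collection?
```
['F', 'G']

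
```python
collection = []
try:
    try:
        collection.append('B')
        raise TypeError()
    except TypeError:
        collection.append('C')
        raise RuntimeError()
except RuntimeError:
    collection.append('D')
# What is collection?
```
['B', 'C', 'D']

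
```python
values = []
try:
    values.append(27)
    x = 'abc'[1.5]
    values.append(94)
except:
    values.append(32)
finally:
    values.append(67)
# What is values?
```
[27, 32, 67]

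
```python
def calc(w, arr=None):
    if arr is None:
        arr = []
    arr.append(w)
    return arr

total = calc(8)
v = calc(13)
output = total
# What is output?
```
[8]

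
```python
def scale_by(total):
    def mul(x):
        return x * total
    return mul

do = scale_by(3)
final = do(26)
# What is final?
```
78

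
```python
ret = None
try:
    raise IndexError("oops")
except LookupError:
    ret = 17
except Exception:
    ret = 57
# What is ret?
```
17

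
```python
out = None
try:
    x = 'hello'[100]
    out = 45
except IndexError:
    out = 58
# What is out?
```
58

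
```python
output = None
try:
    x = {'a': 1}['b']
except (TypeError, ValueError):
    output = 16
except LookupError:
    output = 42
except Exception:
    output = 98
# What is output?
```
42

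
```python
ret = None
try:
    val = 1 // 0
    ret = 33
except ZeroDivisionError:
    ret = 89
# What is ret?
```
89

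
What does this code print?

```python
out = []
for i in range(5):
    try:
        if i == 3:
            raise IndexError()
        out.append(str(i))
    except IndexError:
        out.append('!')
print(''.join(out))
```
012!4

Exception on i=3 caught, loop continues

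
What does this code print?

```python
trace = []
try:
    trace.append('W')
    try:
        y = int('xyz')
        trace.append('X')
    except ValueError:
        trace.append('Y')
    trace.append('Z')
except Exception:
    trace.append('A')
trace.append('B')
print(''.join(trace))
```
WYZB

Inner exception caught by inner handler, outer continues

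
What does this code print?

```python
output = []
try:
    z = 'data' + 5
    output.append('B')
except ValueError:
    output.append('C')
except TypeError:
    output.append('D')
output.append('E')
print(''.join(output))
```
DE

TypeError is caught by its specific handler, not ValueError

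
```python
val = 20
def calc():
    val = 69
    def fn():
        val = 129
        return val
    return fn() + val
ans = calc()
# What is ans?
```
198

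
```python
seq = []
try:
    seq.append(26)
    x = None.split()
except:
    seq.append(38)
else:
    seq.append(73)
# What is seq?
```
[26, 38]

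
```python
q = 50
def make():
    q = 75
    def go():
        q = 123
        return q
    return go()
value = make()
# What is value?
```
123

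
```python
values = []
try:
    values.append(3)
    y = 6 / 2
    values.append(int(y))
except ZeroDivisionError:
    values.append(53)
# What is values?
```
[3, 3]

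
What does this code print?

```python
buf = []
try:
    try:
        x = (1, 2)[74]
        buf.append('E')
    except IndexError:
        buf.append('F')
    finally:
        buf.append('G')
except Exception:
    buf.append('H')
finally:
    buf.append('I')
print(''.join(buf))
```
FGI

Both finally blocks run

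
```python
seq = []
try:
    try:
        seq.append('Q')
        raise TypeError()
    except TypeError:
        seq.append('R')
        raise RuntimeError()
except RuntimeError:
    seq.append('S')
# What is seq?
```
['Q', 'R', 'S']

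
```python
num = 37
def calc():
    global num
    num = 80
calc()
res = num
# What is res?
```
80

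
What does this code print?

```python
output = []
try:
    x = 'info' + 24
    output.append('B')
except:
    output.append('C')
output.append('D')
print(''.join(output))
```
CD

Exception raised in try, caught by bare except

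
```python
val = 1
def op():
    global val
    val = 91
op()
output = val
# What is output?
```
91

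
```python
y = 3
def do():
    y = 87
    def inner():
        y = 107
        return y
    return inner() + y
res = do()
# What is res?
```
194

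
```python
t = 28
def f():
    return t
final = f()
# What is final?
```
28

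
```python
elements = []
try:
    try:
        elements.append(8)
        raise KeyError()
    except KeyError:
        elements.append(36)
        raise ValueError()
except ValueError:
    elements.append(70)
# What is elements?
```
[8, 36, 70]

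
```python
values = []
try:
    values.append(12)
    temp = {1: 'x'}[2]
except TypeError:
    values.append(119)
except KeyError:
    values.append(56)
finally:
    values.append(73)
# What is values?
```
[12, 56, 73]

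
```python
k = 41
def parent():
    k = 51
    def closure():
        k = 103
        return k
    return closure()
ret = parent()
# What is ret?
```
103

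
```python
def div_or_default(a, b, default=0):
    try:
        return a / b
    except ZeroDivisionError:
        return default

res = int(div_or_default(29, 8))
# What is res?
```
3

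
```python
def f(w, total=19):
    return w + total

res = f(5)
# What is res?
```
24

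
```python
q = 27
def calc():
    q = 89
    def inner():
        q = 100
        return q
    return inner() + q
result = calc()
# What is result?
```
189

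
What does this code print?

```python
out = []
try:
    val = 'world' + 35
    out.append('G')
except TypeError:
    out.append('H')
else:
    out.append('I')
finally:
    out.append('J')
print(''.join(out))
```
HJ

Exception: except runs, else skipped, finally runs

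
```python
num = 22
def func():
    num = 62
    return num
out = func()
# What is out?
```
62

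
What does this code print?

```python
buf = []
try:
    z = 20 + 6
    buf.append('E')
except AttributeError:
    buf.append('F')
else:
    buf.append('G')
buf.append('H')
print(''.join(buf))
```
EGH

else block runs when no exception occurs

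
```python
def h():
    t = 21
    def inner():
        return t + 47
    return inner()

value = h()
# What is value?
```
68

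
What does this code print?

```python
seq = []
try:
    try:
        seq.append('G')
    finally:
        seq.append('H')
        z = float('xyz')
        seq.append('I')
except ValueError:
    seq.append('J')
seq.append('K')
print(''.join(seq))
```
GHJK

Exception in inner finally caught by outer except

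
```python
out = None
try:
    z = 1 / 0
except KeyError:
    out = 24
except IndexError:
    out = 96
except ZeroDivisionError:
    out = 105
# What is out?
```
105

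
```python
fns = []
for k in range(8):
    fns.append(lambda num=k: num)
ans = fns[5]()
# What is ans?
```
5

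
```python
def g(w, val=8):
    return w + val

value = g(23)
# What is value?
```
31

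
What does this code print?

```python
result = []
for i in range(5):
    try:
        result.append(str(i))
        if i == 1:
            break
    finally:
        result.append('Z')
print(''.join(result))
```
0Z1Z

finally runs even when breaking out of loop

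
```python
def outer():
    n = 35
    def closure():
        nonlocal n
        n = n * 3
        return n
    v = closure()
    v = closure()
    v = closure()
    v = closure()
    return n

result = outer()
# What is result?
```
2835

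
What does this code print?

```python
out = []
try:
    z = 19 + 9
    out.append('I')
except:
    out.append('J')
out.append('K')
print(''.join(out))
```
IK

No exception, try block completes normally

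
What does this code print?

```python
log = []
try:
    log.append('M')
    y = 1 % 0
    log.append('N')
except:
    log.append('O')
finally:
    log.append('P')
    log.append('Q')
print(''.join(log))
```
MOPQ

Code before exception runs, then except, then all of finally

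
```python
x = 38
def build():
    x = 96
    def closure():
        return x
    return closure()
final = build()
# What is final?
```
96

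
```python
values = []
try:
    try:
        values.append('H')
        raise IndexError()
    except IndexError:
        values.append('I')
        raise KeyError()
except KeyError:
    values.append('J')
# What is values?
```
['H', 'I', 'J']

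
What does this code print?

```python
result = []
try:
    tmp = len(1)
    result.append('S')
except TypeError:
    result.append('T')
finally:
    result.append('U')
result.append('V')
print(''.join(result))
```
TUV

finally always runs, even after exception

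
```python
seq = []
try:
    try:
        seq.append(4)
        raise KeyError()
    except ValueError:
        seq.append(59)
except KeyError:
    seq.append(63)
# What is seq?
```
[4, 63]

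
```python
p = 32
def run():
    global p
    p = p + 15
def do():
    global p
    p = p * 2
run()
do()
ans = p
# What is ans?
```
94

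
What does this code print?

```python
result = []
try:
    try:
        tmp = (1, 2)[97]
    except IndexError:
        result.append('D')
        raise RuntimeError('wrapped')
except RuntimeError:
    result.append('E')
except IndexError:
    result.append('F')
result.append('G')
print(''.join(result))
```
DEG

RuntimeError raised and caught, original IndexError not re-raised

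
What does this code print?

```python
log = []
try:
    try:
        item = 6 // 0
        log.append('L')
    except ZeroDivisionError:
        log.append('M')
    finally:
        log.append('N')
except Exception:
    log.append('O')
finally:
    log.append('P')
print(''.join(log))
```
MNP

Both finally blocks run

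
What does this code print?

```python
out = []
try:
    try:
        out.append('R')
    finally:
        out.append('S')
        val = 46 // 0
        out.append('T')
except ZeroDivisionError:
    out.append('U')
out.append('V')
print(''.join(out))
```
RSUV

Exception in inner finally caught by outer except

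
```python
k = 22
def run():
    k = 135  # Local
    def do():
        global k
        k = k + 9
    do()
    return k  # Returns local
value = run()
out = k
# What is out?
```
31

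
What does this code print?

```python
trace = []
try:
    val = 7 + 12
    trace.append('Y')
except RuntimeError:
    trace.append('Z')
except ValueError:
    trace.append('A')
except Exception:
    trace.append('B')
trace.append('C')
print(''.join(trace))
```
YC

No exception, try block completes normally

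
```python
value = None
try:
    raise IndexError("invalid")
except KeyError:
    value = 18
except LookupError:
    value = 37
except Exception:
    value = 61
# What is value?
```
37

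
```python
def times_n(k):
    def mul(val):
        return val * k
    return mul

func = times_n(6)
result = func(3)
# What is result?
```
18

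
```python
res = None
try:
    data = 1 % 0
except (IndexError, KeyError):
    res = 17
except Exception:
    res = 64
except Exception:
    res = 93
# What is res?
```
64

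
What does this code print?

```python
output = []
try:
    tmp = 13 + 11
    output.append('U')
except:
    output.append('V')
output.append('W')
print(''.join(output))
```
UW

No exception, try block completes normally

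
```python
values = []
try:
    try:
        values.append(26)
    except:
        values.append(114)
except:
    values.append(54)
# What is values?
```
[26]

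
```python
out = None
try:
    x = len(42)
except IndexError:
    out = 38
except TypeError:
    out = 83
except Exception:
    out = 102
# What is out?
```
83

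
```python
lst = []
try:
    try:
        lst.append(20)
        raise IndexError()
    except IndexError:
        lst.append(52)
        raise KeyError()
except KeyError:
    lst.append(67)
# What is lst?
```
[20, 52, 67]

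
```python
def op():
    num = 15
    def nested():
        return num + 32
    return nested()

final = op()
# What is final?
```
47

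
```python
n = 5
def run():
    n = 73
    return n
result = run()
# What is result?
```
73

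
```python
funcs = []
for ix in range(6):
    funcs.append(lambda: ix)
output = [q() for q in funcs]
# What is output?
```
[5, 5, 5, 5, 5, 5]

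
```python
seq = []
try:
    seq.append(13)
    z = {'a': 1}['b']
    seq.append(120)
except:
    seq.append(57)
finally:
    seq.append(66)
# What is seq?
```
[13, 57, 66]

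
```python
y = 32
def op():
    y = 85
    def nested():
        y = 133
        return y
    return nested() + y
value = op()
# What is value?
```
218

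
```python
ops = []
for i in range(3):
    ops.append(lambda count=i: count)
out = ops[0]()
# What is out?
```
0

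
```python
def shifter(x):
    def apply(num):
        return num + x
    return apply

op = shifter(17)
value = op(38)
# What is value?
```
55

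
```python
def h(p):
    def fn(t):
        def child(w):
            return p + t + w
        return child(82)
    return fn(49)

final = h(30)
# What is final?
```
161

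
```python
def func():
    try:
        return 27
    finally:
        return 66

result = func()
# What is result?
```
66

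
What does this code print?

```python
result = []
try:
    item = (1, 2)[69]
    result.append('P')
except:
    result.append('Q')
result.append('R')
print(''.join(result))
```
QR

Exception raised in try, caught by bare except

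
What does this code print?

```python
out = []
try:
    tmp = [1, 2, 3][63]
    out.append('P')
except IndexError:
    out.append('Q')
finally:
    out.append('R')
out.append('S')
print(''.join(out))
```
QRS

finally always runs, even after exception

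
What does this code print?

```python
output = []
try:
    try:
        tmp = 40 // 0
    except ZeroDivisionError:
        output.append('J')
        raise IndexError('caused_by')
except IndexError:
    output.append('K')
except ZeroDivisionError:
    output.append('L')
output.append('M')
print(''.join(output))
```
JKM

IndexError raised and caught, original ZeroDivisionError not re-raised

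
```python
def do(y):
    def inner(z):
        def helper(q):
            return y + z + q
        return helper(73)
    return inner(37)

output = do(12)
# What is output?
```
122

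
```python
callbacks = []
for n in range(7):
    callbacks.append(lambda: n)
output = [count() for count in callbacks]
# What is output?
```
[6, 6, 6, 6, 6, 6, 6]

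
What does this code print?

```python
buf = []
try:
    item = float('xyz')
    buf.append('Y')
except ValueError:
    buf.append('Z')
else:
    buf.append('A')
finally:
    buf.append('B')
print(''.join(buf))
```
ZB

Exception: except runs, else skipped, finally runs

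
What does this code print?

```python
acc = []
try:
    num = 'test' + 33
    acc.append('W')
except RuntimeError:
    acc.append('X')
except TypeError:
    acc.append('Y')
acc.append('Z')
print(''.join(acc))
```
YZ

TypeError is caught by its specific handler, not RuntimeError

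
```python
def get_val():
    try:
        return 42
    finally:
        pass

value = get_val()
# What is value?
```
42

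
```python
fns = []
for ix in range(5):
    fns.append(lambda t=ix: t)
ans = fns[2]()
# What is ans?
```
2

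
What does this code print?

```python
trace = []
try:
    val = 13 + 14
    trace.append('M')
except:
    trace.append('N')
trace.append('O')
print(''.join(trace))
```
MO

No exception, try block completes normally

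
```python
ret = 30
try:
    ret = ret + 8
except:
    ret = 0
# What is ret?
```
38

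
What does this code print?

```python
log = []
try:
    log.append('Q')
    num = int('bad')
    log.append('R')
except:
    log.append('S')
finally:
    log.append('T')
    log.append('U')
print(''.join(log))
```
QSTU

Code before exception runs, then except, then all of finally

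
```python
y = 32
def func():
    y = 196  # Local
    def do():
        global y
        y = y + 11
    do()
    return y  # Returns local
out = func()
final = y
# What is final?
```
43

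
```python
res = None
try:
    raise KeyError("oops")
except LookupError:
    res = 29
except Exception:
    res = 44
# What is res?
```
29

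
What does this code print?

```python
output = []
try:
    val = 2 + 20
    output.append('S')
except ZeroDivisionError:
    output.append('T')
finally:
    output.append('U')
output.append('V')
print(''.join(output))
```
SUV

finally runs after normal execution too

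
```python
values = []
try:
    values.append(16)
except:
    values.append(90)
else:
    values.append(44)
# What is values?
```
[16, 44]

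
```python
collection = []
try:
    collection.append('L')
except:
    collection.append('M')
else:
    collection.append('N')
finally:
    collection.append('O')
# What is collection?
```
['L', 'N', 'O']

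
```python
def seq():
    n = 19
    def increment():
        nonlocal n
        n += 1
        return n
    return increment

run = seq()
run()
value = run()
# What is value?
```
21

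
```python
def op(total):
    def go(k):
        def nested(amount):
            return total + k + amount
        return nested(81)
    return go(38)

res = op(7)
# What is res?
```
126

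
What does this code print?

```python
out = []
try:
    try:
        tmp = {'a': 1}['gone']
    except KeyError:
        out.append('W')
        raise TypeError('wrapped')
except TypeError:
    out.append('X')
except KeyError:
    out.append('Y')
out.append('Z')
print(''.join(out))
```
WXZ

TypeError raised and caught, original KeyError not re-raised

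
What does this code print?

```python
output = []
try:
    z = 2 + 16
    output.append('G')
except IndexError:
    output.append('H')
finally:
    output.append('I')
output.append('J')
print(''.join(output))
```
GIJ

finally runs after normal execution too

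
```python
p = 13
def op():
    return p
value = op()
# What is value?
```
13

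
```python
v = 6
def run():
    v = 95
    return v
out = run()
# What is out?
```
95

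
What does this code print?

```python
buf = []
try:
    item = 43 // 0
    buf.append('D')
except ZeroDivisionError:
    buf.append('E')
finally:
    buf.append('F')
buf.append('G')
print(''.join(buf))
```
EFG

finally always runs, even after exception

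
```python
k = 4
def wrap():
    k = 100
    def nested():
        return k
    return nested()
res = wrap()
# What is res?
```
100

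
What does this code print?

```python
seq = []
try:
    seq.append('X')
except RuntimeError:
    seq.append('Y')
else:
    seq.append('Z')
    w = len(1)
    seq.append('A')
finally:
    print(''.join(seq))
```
XZ

Try succeeds, else appends 'Z', TypeError in else is uncaught, finally prints before exception propagates ('A' never appended)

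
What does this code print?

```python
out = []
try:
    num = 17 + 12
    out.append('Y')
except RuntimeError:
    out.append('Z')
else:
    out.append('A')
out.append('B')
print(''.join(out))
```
YAB

else block runs when no exception occurs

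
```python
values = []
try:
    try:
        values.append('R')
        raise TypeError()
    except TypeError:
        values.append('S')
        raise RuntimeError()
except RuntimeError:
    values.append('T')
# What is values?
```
['R', 'S', 'T']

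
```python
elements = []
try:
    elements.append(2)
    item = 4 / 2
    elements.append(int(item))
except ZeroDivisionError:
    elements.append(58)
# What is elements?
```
[2, 2]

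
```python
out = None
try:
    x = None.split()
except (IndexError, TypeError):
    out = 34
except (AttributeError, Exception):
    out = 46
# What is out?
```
46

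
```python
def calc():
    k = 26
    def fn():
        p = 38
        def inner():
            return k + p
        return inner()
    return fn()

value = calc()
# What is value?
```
64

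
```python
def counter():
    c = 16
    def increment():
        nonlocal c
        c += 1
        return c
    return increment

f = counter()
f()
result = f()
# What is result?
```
18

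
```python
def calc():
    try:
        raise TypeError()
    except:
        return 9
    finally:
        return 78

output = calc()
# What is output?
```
78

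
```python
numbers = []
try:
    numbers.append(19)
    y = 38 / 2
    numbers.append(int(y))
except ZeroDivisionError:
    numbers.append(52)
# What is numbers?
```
[19, 19]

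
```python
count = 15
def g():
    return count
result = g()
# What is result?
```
15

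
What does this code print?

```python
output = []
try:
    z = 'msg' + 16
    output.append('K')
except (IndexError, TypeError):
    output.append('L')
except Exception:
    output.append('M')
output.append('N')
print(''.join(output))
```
LN

TypeError matches tuple containing it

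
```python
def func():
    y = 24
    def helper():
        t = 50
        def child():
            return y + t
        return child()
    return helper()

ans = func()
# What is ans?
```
74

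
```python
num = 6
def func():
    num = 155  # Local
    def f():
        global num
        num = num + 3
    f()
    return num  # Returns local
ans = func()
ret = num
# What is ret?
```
9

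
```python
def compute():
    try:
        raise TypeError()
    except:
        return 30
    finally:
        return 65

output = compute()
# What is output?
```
65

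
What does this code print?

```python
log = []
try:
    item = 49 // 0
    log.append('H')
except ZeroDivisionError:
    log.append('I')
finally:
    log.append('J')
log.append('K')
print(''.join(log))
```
IJK

finally always runs, even after exception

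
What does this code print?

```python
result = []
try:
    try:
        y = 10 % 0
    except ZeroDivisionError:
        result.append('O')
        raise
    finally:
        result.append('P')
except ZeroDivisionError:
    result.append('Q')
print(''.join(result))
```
OPQ

finally runs before re-raised exception propagates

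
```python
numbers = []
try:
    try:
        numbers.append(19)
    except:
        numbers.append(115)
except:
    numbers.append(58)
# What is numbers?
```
[19]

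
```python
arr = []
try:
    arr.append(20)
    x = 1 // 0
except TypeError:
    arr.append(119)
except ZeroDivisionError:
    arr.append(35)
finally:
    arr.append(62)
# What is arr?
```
[20, 35, 62]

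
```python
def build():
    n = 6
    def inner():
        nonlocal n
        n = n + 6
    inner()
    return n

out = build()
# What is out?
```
12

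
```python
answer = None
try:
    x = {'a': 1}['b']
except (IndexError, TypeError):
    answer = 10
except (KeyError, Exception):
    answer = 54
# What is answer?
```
54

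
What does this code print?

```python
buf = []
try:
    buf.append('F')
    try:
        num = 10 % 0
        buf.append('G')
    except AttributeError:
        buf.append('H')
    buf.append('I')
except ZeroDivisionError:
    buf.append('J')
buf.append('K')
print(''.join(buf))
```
FJK

Inner handler doesn't match, propagates to outer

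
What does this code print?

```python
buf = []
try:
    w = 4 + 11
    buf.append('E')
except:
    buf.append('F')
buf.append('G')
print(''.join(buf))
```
EG

No exception, try block completes normally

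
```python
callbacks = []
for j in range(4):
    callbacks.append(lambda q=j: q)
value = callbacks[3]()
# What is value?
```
3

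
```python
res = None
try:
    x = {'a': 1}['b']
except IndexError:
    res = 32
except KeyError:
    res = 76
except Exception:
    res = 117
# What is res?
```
76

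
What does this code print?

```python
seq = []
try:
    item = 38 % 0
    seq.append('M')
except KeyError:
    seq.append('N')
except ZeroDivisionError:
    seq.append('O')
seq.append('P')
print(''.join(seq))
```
OP

ZeroDivisionError is caught by its specific handler, not KeyError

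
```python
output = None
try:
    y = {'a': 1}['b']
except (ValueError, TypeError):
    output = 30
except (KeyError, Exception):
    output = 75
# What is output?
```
75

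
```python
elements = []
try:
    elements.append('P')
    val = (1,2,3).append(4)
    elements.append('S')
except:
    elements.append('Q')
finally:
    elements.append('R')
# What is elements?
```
['P', 'Q', 'R']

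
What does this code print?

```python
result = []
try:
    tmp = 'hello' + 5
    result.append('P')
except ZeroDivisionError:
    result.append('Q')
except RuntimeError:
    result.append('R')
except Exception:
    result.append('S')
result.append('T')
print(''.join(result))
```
ST

TypeError not specifically caught, falls to Exception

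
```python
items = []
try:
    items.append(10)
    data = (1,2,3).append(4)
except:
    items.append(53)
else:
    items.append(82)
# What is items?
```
[10, 53]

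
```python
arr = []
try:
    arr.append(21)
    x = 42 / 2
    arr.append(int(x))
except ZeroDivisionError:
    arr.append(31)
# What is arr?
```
[21, 21]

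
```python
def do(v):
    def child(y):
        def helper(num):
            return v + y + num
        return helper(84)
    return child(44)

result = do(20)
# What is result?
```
148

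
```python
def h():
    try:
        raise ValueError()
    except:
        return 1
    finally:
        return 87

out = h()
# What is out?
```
87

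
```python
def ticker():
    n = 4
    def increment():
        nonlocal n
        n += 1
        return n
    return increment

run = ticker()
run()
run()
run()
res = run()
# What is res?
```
8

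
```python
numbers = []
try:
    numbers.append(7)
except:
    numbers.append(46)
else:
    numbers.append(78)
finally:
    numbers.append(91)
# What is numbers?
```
[7, 78, 91]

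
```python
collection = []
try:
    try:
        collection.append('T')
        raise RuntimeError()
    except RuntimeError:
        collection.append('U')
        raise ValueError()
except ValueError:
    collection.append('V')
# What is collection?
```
['T', 'U', 'V']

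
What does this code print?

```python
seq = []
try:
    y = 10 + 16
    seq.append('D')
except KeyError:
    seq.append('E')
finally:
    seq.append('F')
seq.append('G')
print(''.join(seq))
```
DFG

finally runs after normal execution too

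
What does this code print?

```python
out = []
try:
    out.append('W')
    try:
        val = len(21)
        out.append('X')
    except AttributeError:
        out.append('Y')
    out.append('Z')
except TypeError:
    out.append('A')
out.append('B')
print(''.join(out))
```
WAB

Inner handler doesn't match, propagates to outer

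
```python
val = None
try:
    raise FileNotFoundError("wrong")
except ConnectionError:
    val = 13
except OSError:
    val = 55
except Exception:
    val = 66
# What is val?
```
55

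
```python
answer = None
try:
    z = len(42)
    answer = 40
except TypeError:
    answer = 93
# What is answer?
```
93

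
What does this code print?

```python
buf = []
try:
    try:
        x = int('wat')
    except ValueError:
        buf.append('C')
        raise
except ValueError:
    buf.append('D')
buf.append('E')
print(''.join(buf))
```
CDE

raise without argument re-raises current exception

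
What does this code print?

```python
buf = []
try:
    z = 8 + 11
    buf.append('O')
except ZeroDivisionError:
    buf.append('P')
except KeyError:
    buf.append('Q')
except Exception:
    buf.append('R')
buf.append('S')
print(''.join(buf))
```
OS

No exception, try block completes normally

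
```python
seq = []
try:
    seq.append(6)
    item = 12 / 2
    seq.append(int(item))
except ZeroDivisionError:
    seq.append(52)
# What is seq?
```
[6, 6]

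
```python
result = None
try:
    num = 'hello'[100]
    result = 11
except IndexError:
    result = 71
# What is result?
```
71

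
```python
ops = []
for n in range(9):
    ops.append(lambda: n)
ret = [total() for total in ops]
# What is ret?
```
[8, 8, 8, 8, 8, 8, 8, 8, 8]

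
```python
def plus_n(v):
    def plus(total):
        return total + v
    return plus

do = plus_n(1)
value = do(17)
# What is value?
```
18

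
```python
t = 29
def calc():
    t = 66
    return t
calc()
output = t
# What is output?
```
29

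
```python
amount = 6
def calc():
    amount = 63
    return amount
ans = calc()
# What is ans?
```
63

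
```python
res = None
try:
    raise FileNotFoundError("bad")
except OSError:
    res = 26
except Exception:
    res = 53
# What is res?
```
26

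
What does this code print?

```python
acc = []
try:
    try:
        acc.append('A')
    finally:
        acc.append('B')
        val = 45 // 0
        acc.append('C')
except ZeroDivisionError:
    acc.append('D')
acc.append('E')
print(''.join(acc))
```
ABDE

Exception in inner finally caught by outer except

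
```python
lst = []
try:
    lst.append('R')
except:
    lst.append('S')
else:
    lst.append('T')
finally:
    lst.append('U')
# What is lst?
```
['R', 'T', 'U']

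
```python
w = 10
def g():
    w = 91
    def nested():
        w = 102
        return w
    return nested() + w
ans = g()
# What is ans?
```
193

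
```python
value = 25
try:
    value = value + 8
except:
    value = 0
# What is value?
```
33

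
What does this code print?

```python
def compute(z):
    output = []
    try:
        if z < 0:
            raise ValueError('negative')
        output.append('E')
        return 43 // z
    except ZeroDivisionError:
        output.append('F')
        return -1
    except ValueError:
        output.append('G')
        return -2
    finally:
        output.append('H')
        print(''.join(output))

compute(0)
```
EFH

z=0 causes ZeroDivisionError, caught, finally prints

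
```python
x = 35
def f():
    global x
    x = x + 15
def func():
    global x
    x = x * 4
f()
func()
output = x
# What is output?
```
200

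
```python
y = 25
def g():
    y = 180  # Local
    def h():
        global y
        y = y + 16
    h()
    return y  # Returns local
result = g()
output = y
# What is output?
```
41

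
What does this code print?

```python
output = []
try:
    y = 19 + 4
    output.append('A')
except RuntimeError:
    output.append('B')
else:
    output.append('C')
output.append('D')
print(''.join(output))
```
ACD

else block runs when no exception occurs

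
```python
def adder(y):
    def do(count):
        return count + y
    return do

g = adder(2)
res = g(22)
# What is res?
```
24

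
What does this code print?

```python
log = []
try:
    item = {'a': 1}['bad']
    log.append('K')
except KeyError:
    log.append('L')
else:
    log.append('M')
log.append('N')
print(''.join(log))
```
LN

else block skipped when exception is caught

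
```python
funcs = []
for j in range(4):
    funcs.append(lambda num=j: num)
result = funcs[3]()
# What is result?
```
3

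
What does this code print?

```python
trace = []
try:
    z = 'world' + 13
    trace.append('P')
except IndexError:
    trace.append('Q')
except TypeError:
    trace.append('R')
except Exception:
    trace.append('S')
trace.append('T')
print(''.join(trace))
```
RT

TypeError matches before generic Exception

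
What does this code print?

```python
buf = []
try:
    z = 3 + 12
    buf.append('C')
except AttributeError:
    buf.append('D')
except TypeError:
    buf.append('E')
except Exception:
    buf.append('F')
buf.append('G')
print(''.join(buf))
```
CG

No exception, try block completes normally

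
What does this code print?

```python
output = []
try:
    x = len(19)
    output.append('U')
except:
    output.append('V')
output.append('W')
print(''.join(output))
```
VW

Exception raised in try, caught by bare except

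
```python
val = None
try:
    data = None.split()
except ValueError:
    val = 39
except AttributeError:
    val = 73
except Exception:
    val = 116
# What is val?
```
73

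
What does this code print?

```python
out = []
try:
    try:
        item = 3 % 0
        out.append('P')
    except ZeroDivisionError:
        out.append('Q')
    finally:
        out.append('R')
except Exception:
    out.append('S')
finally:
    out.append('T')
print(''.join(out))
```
QRT

Both finally blocks run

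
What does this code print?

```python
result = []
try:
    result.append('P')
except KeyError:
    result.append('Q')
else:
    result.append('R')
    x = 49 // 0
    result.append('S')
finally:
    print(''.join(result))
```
PR

Try succeeds, else appends 'R', ZeroDivisionError in else is uncaught, finally prints before exception propagates ('S' never appended)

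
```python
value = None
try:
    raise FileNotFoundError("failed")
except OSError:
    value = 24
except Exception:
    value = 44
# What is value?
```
24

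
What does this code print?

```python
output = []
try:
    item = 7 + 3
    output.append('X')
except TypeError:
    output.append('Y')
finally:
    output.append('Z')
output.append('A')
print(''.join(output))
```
XZA

finally runs after normal execution too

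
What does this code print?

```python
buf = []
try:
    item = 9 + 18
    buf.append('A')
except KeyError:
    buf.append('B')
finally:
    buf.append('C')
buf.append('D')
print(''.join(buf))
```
ACD

finally runs after normal execution too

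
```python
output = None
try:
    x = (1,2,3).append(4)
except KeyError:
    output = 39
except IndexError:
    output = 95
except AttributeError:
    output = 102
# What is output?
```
102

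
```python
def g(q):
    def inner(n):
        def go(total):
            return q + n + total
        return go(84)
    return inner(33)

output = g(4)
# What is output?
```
121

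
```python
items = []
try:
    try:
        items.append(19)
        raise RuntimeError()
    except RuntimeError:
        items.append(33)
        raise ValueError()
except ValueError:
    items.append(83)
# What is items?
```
[19, 33, 83]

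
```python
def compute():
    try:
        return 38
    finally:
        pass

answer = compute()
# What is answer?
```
38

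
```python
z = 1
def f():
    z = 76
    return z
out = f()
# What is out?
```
76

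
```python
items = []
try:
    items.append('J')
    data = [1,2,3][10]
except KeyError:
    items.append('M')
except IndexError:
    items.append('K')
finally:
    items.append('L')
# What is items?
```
['J', 'K', 'L']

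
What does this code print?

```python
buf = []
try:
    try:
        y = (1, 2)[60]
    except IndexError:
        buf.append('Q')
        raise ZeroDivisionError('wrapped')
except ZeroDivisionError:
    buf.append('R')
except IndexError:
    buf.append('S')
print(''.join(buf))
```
QR

New ZeroDivisionError raised, caught by outer ZeroDivisionError handler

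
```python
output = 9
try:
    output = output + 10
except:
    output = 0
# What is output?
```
19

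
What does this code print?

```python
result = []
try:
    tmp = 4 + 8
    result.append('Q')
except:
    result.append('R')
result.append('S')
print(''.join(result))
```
QS

No exception, try block completes normally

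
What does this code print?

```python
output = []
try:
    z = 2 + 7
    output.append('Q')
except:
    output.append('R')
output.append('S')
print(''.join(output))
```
QS

No exception, try block completes normally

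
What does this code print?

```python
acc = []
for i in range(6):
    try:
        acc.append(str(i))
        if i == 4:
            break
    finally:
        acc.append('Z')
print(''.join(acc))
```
0Z1Z2Z3Z4Z

finally runs even when breaking out of loop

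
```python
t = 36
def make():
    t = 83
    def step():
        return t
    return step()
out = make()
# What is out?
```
83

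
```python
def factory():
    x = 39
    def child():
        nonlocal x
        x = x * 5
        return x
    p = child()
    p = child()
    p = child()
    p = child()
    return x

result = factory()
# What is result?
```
24375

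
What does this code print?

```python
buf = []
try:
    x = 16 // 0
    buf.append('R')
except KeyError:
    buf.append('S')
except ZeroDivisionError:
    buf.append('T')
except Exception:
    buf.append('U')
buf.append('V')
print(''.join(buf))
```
TV

ZeroDivisionError matches before generic Exception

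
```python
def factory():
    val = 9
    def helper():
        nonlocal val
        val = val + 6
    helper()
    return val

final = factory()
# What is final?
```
15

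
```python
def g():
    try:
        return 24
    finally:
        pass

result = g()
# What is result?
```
24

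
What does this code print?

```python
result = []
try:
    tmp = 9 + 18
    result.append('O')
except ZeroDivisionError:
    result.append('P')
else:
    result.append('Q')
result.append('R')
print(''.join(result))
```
OQR

else block runs when no exception occurs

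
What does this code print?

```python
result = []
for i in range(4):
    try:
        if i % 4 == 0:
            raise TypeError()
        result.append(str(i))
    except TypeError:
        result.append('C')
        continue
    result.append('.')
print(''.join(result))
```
C1.2.3.

continue in except skips rest of loop body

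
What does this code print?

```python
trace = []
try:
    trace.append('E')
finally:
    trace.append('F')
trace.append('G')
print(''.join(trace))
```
EFG

try/finally without except, no exception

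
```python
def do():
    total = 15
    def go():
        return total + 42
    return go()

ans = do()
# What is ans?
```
57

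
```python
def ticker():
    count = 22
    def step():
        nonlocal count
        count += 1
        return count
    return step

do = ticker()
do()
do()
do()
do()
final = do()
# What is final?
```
27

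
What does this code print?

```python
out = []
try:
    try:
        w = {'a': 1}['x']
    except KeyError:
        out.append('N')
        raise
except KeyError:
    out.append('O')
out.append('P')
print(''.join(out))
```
NOP

raise without argument re-raises current exception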